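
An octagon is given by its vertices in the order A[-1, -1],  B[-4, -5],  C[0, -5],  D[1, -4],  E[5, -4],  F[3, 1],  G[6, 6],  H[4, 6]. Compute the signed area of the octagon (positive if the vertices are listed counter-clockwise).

42.5

Apply the surveyor's formula: 2A = Σ (x_i·y_{i+1} − x_{i+1}·y_i), indices taken mod 8.
Cross-terms: 1, 20, 5, 16, 17, 12, 12, 2  ⇒  Σ = 85
Signed area = Σ/2 = 42.5 (positive ⇒ counter-clockwise traversal).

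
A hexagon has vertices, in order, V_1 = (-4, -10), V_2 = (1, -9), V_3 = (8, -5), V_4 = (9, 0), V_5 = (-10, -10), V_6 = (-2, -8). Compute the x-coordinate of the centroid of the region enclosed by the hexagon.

Apply the surveyor's formula. First the cross-terms c_i = x_i·y_{i+1} − x_{i+1}·y_i:
  46, 67, 45, -90, 60, -12  ⇒  2A = 116, A = 58.
Then Σ (x_i + x_{i+1})·c_i = 672, so x̄ = 672 / (6·58) = 56/29.

56/29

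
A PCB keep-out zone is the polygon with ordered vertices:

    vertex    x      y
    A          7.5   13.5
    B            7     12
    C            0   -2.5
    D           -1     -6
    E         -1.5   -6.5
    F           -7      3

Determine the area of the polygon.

97

Σ = (-4.5) + (-17.5) + (-2.5) + (-2.5) + (-50) + (-117) = -194
Area = |Σ|/2 = 97.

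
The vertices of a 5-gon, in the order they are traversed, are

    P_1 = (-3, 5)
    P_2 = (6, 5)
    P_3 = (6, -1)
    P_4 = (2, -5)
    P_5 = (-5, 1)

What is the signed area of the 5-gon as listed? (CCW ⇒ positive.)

-77

Apply Gauss's area formula: 2A = Σ (x_i·y_{i+1} − x_{i+1}·y_i), indices taken mod 5.
P_1→P_2: (-3)(5) − (6)(5) = -45
P_2→P_3: (6)(-1) − (6)(5) = -36
P_3→P_4: (6)(-5) − (2)(-1) = -28
P_4→P_5: (2)(1) − (-5)(-5) = -23
P_5→P_1: (-5)(5) − (-3)(1) = -22
Σ = -154
Signed area = Σ/2 = -77 (negative ⇒ clockwise traversal).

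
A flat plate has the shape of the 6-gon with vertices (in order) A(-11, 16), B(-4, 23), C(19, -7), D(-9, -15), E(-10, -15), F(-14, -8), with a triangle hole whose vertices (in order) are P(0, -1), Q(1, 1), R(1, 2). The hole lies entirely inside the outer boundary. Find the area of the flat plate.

701

Outer boundary:
Σ = (-189) + (-409) + (-348) + (-15) + (-130) + (-312) = -1403
Area = |Σ|/2 = 701.5.
Hole:
Apply Gauss's area formula: 2A = Σ (x_i·y_{i+1} − x_{i+1}·y_i), indices taken mod 3.
Cross-terms: 1, 1, -1  ⇒  Σ = 1
Area = |Σ|/2 = 0.5.
Net area = 701.5 − 0.5 = 701.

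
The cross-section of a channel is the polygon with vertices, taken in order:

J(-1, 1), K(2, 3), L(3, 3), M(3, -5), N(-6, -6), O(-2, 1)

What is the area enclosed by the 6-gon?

49.5

Σ = (-5) + (-3) + (-24) + (-48) + (-18) + (-1) = -99
Area = |Σ|/2 = 49.5.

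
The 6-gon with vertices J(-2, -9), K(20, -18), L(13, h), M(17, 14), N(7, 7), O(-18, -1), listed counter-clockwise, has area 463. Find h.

-2

Write out the shoelace sum; only the two edges meeting at L involve h:
2·Area = [(20·h − 13·(-18)) + (13·14 − 17·h)] + 516
       = 3·h + 932 = 926
⇒ h = -2.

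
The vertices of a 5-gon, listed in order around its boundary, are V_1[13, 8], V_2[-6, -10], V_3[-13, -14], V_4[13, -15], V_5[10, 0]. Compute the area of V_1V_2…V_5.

Apply the shoelace formula: 2A = Σ (x_i·y_{i+1} − x_{i+1}·y_i), indices taken mod 5.
V_1→V_2: (13)(-10) − (-6)(8) = -82
V_2→V_3: (-6)(-14) − (-13)(-10) = -46
V_3→V_4: (-13)(-15) − (13)(-14) = 377
V_4→V_5: (13)(0) − (10)(-15) = 150
V_5→V_1: (10)(8) − (13)(0) = 80
Σ = 479
Area = |Σ|/2 = 239.5.

239.5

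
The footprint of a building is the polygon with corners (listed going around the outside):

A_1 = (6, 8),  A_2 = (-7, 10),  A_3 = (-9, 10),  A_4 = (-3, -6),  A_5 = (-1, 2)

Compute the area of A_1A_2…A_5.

Apply the shoelace formula: 2A = Σ (x_i·y_{i+1} − x_{i+1}·y_i), indices taken mod 5.
Σ = (116) + (20) + (84) + (-12) + (-20) = 188
Area = |Σ|/2 = 94.

94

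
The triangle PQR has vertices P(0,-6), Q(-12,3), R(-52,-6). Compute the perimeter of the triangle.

108

|PQ| = √((-12)² + (9)²) = √225 = 15
|QR| = √((-40)² + (-9)²) = √1681 = 41
|RP| = √((52)² + (0)²) = √2704 = 52
Perimeter = 15 + 41 + 52 = 108.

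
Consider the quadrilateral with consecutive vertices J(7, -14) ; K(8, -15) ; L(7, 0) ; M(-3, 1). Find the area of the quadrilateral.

77

J→K: (7)(-15) − (8)(-14) = 7
K→L: (8)(0) − (7)(-15) = 105
L→M: (7)(1) − (-3)(0) = 7
M→J: (-3)(-14) − (7)(1) = 35
Σ = 154
Area = |Σ|/2 = 77.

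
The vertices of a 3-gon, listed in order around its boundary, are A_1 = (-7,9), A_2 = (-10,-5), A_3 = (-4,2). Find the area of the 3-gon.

31.5

Σ = (125) + (-40) + (-22) = 63
Area = |Σ|/2 = 31.5.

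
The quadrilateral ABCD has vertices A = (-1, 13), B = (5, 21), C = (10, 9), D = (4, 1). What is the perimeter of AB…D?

|AB| = √((6)² + (8)²) = √100 = 10
|BC| = √((5)² + (-12)²) = √169 = 13
|CD| = √((-6)² + (-8)²) = √100 = 10
|DA| = √((-5)² + (12)²) = √169 = 13
Perimeter = 10 + 13 + 10 + 13 = 46.

46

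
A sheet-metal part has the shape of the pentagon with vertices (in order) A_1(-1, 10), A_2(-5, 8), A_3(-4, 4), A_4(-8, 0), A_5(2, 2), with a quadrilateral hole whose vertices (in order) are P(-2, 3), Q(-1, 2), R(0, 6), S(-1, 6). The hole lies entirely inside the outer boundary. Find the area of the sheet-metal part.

42

Outer boundary:
Apply Gauss's area formula: 2A = Σ (x_i·y_{i+1} − x_{i+1}·y_i), indices taken mod 5.
A_1→A_2: (-1)(8) − (-5)(10) = 42
A_2→A_3: (-5)(4) − (-4)(8) = 12
A_3→A_4: (-4)(0) − (-8)(4) = 32
A_4→A_5: (-8)(2) − (2)(0) = -16
A_5→A_1: (2)(10) − (-1)(2) = 22
Σ = 92
Area = |Σ|/2 = 46.
Hole:
Apply the shoelace (surveyor's) formula: 2A = Σ (x_i·y_{i+1} − x_{i+1}·y_i), indices taken mod 4.
Cross-terms: -1, -6, 6, 9  ⇒  Σ = 8
Area = |Σ|/2 = 4.
Net area = 46 − 4 = 42.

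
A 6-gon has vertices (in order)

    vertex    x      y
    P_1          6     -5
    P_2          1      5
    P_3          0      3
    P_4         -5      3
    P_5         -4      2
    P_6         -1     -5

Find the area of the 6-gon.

56

Apply Gauss's area formula: 2A = Σ (x_i·y_{i+1} − x_{i+1}·y_i), indices taken mod 6.
P_1→P_2: (6)(5) − (1)(-5) = 35
P_2→P_3: (1)(3) − (0)(5) = 3
P_3→P_4: (0)(3) − (-5)(3) = 15
P_4→P_5: (-5)(2) − (-4)(3) = 2
P_5→P_6: (-4)(-5) − (-1)(2) = 22
P_6→P_1: (-1)(-5) − (6)(-5) = 35
Σ = 112
Area = |Σ|/2 = 56.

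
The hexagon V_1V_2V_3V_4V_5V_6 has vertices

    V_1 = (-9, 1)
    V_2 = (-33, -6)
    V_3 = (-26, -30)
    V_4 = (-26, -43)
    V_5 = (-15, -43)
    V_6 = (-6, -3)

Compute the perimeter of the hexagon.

120

|V_1V_2| = √((-24)² + (-7)²) = √625 = 25
|V_2V_3| = √((7)² + (-24)²) = √625 = 25
|V_3V_4| = √((0)² + (-13)²) = √169 = 13
|V_4V_5| = √((11)² + (0)²) = √121 = 11
|V_5V_6| = √((9)² + (40)²) = √1681 = 41
|V_6V_1| = √((-3)² + (4)²) = √25 = 5
Perimeter = 25 + 25 + 13 + 11 + 41 + 5 = 120.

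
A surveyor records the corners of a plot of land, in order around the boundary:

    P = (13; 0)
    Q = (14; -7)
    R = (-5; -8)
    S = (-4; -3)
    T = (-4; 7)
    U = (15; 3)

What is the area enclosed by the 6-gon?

225.5

Apply the shoelace (surveyor's) formula: 2A = Σ (x_i·y_{i+1} − x_{i+1}·y_i), indices taken mod 6.
Σ = (-91) + (-147) + (-17) + (-40) + (-117) + (-39) = -451
Area = |Σ|/2 = 225.5.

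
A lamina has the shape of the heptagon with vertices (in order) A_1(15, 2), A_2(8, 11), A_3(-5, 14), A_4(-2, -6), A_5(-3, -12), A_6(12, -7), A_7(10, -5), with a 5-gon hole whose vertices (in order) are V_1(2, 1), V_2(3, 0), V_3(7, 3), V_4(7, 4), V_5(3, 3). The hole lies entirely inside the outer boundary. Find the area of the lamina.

315.5

Outer boundary:
Cross-terms: 149, 167, 58, 6, 165, 10, 95  ⇒  Σ = 650
Area = |Σ|/2 = 325.
Hole:
Apply the shoelace formula: 2A = Σ (x_i·y_{i+1} − x_{i+1}·y_i), indices taken mod 5.
Σ = (-3) + (9) + (7) + (9) + (-3) = 19
Area = |Σ|/2 = 9.5.
Net area = 325 − 9.5 = 315.5.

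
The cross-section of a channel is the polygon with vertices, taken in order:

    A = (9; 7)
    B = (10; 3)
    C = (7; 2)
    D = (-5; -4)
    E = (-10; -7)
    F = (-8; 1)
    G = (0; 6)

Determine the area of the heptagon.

Σ = (-43) + (-1) + (-18) + (-5) + (-66) + (-48) + (-54) = -235
Area = |Σ|/2 = 117.5.

117.5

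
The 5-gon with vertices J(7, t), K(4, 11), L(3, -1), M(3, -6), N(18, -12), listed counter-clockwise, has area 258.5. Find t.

24

The doubled signed area Σ (x_i y_{i+1} − x_{i+1} y_i) is linear in t.
With t=0 it equals 181; the coefficient of t is 14 (from the two edges through J).
So 14·t + 181 = 2·258.5 = 517 ⇒ t = 24.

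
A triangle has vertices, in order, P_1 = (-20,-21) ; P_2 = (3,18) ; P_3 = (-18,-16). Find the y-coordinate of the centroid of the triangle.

Apply the surveyor's formula. First the cross-terms c_i = x_i·y_{i+1} − x_{i+1}·y_i:
  -297, 276, 58  ⇒  2A = 37, A = 18.5.
Then Σ (y_i + y_{i+1})·c_i = -703, so ȳ = -703 / (6·18.5) = -19/3.

-19/3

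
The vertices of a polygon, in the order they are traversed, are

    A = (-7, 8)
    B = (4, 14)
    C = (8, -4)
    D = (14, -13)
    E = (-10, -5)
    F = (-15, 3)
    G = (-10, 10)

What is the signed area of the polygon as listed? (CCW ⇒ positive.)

Cross-terms: -130, -128, -48, -200, -105, -120, -10  ⇒  Σ = -741
Signed area = Σ/2 = -370.5 (negative ⇒ clockwise traversal).

-370.5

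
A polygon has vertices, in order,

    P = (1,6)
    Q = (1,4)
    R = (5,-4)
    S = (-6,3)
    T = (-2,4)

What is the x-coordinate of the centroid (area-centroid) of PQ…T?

-7/69

Apply the shoelace formula. First the cross-terms c_i = x_i·y_{i+1} − x_{i+1}·y_i:
  -2, -24, -9, -18, -16  ⇒  2A = -69, A = -34.5.
Then Σ (x_i + x_{i+1})·c_i = 21, so x̄ = 21 / (6·(-34.5)) = -7/69.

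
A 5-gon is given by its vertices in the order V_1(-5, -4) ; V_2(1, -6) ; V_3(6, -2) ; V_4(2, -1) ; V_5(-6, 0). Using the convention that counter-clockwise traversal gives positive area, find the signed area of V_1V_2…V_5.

42

Σ = (34) + (34) + (-2) + (-6) + (24) = 84
Signed area = Σ/2 = 42 (positive ⇒ counter-clockwise traversal).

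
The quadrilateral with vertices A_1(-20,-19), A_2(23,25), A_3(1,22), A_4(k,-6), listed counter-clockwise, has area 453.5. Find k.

The doubled signed area Σ (x_i y_{i+1} − x_{i+1} y_i) is linear in k.
With k=0 it equals 292; the coefficient of k is -41 (from the two edges through A_4).
So -41·k + 292 = 2·453.5 = 907 ⇒ k = -15.

-15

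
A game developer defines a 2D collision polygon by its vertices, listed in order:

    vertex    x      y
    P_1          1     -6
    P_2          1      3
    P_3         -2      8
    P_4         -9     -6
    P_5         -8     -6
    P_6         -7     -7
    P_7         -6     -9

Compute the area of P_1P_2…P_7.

Apply the shoelace (surveyor's) formula: 2A = Σ (x_i·y_{i+1} − x_{i+1}·y_i), indices taken mod 7.
Σ = (9) + (14) + (84) + (6) + (14) + (21) + (45) = 193
Area = |Σ|/2 = 96.5.

96.5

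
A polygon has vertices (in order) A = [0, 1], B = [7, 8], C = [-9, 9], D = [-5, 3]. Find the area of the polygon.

70.5

Apply the surveyor's formula: 2A = Σ (x_i·y_{i+1} − x_{i+1}·y_i), indices taken mod 4.
Σ = (-7) + (135) + (18) + (-5) = 141
Area = |Σ|/2 = 70.5.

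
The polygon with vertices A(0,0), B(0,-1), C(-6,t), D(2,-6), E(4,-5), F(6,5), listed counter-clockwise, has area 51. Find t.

-4

The doubled signed area Σ (x_i y_{i+1} − x_{i+1} y_i) is linear in t.
With t=0 it equals 94; the coefficient of t is -2 (from the two edges through C).
So -2·t + 94 = 2·51 = 102 ⇒ t = -4.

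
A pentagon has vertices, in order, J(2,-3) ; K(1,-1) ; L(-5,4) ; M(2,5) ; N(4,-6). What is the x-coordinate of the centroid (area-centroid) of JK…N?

Apply the surveyor's formula. First the cross-terms c_i = x_i·y_{i+1} − x_{i+1}·y_i:
  1, -1, -33, -32, 0  ⇒  2A = -65, A = -32.5.
Then Σ (x_i + x_{i+1})·c_i = -86, so x̄ = -86 / (6·(-32.5)) = 86/195.

86/195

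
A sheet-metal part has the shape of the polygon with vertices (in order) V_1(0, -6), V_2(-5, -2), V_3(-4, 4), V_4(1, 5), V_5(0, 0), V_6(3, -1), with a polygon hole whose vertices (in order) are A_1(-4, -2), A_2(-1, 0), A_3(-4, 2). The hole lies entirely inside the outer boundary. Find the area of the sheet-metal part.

Outer boundary:
Apply the surveyor's formula: 2A = Σ (x_i·y_{i+1} − x_{i+1}·y_i), indices taken mod 6.
Cross-terms: -30, -28, -24, 0, 0, -18  ⇒  Σ = -100
Area = |Σ|/2 = 50.
Hole:
Apply Gauss's area formula: 2A = Σ (x_i·y_{i+1} − x_{i+1}·y_i), indices taken mod 3.
Σ = (-2) + (-2) + (16) = 12
Area = |Σ|/2 = 6.
Net area = 50 − 6 = 44.

44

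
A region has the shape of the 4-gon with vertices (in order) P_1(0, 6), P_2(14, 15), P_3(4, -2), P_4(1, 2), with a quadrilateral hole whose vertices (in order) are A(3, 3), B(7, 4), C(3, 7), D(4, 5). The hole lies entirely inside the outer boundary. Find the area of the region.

Outer boundary:
Apply the shoelace formula: 2A = Σ (x_i·y_{i+1} − x_{i+1}·y_i), indices taken mod 4.
Σ = (-84) + (-88) + (10) + (6) = -156
Area = |Σ|/2 = 78.
Hole:
Σ = (-9) + (37) + (-13) + (-3) = 12
Area = |Σ|/2 = 6.
Net area = 78 − 6 = 72.

72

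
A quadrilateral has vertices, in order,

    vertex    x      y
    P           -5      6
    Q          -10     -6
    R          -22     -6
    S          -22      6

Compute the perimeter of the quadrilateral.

54

|PQ| = √((-5)² + (-12)²) = √169 = 13
|QR| = √((-12)² + (0)²) = √144 = 12
|RS| = √((0)² + (12)²) = √144 = 12
|SP| = √((17)² + (0)²) = √289 = 17
Perimeter = 13 + 12 + 12 + 17 = 54.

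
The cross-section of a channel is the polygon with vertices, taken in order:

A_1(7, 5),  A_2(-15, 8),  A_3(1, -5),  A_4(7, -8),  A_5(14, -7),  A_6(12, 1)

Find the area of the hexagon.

219.5

Σ = (131) + (67) + (27) + (63) + (98) + (53) = 439
Area = |Σ|/2 = 219.5.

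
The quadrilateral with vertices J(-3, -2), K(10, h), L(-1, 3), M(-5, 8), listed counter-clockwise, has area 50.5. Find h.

-5

Write out the shoelace sum; only the two edges meeting at K involve h:
2·Area = [((-3)·h − 10·(-2)) + (10·3 − (-1)·h)] + 41
       = -2·h + 91 = 101
⇒ h = -5.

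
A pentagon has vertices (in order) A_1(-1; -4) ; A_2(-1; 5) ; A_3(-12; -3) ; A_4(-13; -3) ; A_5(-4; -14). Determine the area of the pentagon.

Σ = (-9) + (63) + (-3) + (170) + (2) = 223
Area = |Σ|/2 = 111.5.

111.5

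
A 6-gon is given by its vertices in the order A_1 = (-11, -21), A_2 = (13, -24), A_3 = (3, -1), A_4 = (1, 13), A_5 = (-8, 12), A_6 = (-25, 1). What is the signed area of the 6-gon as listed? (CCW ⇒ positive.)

790

Cross-terms: 537, 59, 40, 116, 292, 536  ⇒  Σ = 1580
Signed area = Σ/2 = 790 (positive ⇒ counter-clockwise traversal).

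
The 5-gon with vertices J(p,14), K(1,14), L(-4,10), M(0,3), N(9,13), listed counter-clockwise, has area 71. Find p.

3

The doubled signed area Σ (x_i y_{i+1} − x_{i+1} y_i) is linear in p.
With p=0 it equals 139; the coefficient of p is 1 (from the two edges through J).
So 1·p + 139 = 2·71 = 142 ⇒ p = 3.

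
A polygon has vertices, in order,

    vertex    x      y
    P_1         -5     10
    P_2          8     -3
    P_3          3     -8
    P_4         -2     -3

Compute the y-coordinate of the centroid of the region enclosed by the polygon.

-1/3

Apply the surveyor's formula. First the cross-terms c_i = x_i·y_{i+1} − x_{i+1}·y_i:
  -65, -55, -25, -35  ⇒  2A = -180, A = -90.
Then Σ (y_i + y_{i+1})·c_i = 180, so ȳ = 180 / (6·(-90)) = -1/3.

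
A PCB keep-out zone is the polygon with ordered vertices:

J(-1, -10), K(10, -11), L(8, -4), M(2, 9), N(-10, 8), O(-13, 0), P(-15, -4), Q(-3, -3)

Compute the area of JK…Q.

Cross-terms: 111, 48, 80, 106, 104, 52, 33, 27  ⇒  Σ = 561
Area = |Σ|/2 = 280.5.

280.5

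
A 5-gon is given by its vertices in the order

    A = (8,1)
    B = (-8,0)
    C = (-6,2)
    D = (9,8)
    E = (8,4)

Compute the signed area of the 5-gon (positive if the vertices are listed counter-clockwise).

Σ = (8) + (-16) + (-66) + (-28) + (-24) = -126
Signed area = Σ/2 = -63 (negative ⇒ clockwise traversal).

-63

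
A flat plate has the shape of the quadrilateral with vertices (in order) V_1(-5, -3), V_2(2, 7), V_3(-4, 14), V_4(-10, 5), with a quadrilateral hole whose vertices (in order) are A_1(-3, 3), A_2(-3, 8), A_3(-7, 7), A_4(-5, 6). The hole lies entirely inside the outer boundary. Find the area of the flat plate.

Outer boundary:
V_1→V_2: (-5)(7) − (2)(-3) = -29
V_2→V_3: (2)(14) − (-4)(7) = 56
V_3→V_4: (-4)(5) − (-10)(14) = 120
V_4→V_1: (-10)(-3) − (-5)(5) = 55
Σ = 202
Area = |Σ|/2 = 101.
Hole:
Apply the surveyor's formula: 2A = Σ (x_i·y_{i+1} − x_{i+1}·y_i), indices taken mod 4.
Σ = (-15) + (35) + (-7) + (3) = 16
Area = |Σ|/2 = 8.
Net area = 101 − 8 = 93.

93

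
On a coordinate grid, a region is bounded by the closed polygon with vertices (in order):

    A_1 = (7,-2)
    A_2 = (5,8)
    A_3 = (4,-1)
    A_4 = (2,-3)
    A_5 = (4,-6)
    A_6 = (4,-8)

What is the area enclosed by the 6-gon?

29.5

Σ = (66) + (-37) + (-10) + (0) + (-8) + (48) = 59
Area = |Σ|/2 = 29.5.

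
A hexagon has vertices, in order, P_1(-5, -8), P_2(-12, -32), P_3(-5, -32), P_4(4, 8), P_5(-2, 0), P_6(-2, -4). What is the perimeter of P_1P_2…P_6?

92

|P_1P_2| = √((-7)² + (-24)²) = √625 = 25
|P_2P_3| = √((7)² + (0)²) = √49 = 7
|P_3P_4| = √((9)² + (40)²) = √1681 = 41
|P_4P_5| = √((-6)² + (-8)²) = √100 = 10
|P_5P_6| = √((0)² + (-4)²) = √16 = 4
|P_6P_1| = √((-3)² + (-4)²) = √25 = 5
Perimeter = 25 + 7 + 41 + 10 + 4 + 5 = 92.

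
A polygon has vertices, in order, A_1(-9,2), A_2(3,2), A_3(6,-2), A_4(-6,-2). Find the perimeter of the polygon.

34

|A_1A_2| = √((12)² + (0)²) = √144 = 12
|A_2A_3| = √((3)² + (-4)²) = √25 = 5
|A_3A_4| = √((-12)² + (0)²) = √144 = 12
|A_4A_1| = √((-3)² + (4)²) = √25 = 5
Perimeter = 12 + 5 + 12 + 5 = 34.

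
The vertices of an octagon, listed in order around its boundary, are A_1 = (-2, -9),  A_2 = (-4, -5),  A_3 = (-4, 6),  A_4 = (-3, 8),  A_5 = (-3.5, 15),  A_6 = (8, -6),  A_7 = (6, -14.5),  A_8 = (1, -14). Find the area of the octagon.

Apply Gauss's area formula: 2A = Σ (x_i·y_{i+1} − x_{i+1}·y_i), indices taken mod 8.
Σ = (-26) + (-44) + (-14) + (-17) + (-99) + (-80) + (-69.5) + (-37) = -386.5
Area = |Σ|/2 = 193.25.

193.25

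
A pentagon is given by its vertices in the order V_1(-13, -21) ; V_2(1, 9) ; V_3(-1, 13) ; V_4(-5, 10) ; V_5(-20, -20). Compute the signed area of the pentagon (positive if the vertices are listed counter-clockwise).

220.5

Apply the shoelace formula: 2A = Σ (x_i·y_{i+1} − x_{i+1}·y_i), indices taken mod 5.
Σ = (-96) + (22) + (55) + (300) + (160) = 441
Signed area = Σ/2 = 220.5 (positive ⇒ counter-clockwise traversal).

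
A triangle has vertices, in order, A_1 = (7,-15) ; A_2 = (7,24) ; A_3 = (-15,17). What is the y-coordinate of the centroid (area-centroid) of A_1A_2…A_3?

26/3

Apply the shoelace (surveyor's) formula. First the cross-terms c_i = x_i·y_{i+1} − x_{i+1}·y_i:
  273, 479, 106  ⇒  2A = 858, A = 429.
Then Σ (y_i + y_{i+1})·c_i = 22308, so ȳ = 22308 / (6·429) = 26/3.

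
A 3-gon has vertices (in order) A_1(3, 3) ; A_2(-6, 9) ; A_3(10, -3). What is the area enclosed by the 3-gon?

6

Σ = (45) + (-72) + (39) = 12
Area = |Σ|/2 = 6.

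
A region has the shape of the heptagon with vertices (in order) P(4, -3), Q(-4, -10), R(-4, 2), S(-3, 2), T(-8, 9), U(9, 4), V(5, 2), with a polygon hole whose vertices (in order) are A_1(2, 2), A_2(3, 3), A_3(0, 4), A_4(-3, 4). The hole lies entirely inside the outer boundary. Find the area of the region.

Outer boundary:
Apply the shoelace (surveyor's) formula: 2A = Σ (x_i·y_{i+1} − x_{i+1}·y_i), indices taken mod 7.
Σ = (-52) + (-48) + (-2) + (-11) + (-113) + (-2) + (-23) = -251
Area = |Σ|/2 = 125.5.
Hole:
Apply the shoelace (surveyor's) formula: 2A = Σ (x_i·y_{i+1} − x_{i+1}·y_i), indices taken mod 4.
A_1→A_2: (2)(3) − (3)(2) = 0
A_2→A_3: (3)(4) − (0)(3) = 12
A_3→A_4: (0)(4) − (-3)(4) = 12
A_4→A_1: (-3)(2) − (2)(4) = -14
Σ = 10
Area = |Σ|/2 = 5.
Net area = 125.5 − 5 = 120.5.

120.5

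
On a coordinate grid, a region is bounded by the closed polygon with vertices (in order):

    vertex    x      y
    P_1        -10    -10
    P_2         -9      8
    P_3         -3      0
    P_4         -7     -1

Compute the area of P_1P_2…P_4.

Σ = (-170) + (24) + (3) + (60) = -83
Area = |Σ|/2 = 41.5.

41.5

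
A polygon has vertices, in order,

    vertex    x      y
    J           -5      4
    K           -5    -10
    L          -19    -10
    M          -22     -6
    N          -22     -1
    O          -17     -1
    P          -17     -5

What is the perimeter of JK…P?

|JK| = √((0)² + (-14)²) = √196 = 14
|KL| = √((-14)² + (0)²) = √196 = 14
|LM| = √((-3)² + (4)²) = √25 = 5
|MN| = √((0)² + (5)²) = √25 = 5
|NO| = √((5)² + (0)²) = √25 = 5
|OP| = √((0)² + (-4)²) = √16 = 4
|PJ| = √((12)² + (9)²) = √225 = 15
Perimeter = 14 + 14 + 5 + 5 + 5 + 4 + 15 = 62.

62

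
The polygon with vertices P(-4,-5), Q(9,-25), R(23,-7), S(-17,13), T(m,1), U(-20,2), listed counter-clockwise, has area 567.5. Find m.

Write out the shoelace sum; only the two edges meeting at T involve m:
2·Area = [((-17)·1 − m·13) + (m·2 − (-20)·1)] + 945
       = -11·m + 948 = 1135
⇒ m = -17.

-17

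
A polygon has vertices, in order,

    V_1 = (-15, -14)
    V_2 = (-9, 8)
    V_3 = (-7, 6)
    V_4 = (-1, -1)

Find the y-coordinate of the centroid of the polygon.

-66/29

Apply Gauss's area formula. First the cross-terms c_i = x_i·y_{i+1} − x_{i+1}·y_i:
  -246, 2, 13, -1  ⇒  2A = -232, A = -116.
Then Σ (y_i + y_{i+1})·c_i = 1584, so ȳ = 1584 / (6·(-116)) = -66/29.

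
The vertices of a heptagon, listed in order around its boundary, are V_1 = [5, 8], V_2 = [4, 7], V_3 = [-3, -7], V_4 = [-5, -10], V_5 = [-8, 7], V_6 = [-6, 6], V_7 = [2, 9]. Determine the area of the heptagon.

Apply the shoelace formula: 2A = Σ (x_i·y_{i+1} − x_{i+1}·y_i), indices taken mod 7.
V_1→V_2: (5)(7) − (4)(8) = 3
V_2→V_3: (4)(-7) − (-3)(7) = -7
V_3→V_4: (-3)(-10) − (-5)(-7) = -5
V_4→V_5: (-5)(7) − (-8)(-10) = -115
V_5→V_6: (-8)(6) − (-6)(7) = -6
V_6→V_7: (-6)(9) − (2)(6) = -66
V_7→V_1: (2)(8) − (5)(9) = -29
Σ = -225
Area = |Σ|/2 = 112.5.

112.5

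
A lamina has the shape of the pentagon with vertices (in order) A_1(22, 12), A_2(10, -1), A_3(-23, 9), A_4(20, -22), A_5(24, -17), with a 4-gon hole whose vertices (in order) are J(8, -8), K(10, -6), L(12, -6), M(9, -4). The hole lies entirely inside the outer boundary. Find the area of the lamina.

Outer boundary:
Σ = (-142) + (67) + (326) + (188) + (662) = 1101
Area = |Σ|/2 = 550.5.
Hole:
Σ = (32) + (12) + (6) + (-40) = 10
Area = |Σ|/2 = 5.
Net area = 550.5 − 5 = 545.5.

545.5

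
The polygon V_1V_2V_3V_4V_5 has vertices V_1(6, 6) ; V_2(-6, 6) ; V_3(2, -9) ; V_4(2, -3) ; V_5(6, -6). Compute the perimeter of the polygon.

|V_1V_2| = √((-12)² + (0)²) = √144 = 12
|V_2V_3| = √((8)² + (-15)²) = √289 = 17
|V_3V_4| = √((0)² + (6)²) = √36 = 6
|V_4V_5| = √((4)² + (-3)²) = √25 = 5
|V_5V_1| = √((0)² + (12)²) = √144 = 12
Perimeter = 12 + 17 + 6 + 5 + 12 = 52.

52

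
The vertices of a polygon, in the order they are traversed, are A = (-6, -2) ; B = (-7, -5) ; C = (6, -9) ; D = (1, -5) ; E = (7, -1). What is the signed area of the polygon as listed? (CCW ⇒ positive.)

51

Apply Gauss's area formula: 2A = Σ (x_i·y_{i+1} − x_{i+1}·y_i), indices taken mod 5.
Cross-terms: 16, 93, -21, 34, -20  ⇒  Σ = 102
Signed area = Σ/2 = 51 (positive ⇒ counter-clockwise traversal).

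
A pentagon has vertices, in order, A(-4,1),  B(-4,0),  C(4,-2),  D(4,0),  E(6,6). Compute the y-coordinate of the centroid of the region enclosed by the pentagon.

Apply the surveyor's formula. First the cross-terms c_i = x_i·y_{i+1} − x_{i+1}·y_i:
  4, 8, 8, 24, 30  ⇒  2A = 74, A = 37.
Then Σ (y_i + y_{i+1})·c_i = 326, so ȳ = 326 / (6·37) = 163/111.

163/111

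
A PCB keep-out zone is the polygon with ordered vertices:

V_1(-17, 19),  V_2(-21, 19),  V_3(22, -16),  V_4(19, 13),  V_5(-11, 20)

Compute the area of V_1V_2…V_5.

Apply the shoelace (surveyor's) formula: 2A = Σ (x_i·y_{i+1} − x_{i+1}·y_i), indices taken mod 5.
V_1→V_2: (-17)(19) − (-21)(19) = 76
V_2→V_3: (-21)(-16) − (22)(19) = -82
V_3→V_4: (22)(13) − (19)(-16) = 590
V_4→V_5: (19)(20) − (-11)(13) = 523
V_5→V_1: (-11)(19) − (-17)(20) = 131
Σ = 1238
Area = |Σ|/2 = 619.

619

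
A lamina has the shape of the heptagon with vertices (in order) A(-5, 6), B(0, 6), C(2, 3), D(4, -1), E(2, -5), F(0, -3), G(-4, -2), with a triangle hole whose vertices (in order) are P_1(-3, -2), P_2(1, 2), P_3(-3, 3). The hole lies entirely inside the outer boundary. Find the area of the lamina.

Outer boundary:
Cross-terms: -30, -12, -14, -18, -6, -12, -34  ⇒  Σ = -126
Area = |Σ|/2 = 63.
Hole:
Apply the shoelace (surveyor's) formula: 2A = Σ (x_i·y_{i+1} − x_{i+1}·y_i), indices taken mod 3.
P_1→P_2: (-3)(2) − (1)(-2) = -4
P_2→P_3: (1)(3) − (-3)(2) = 9
P_3→P_1: (-3)(-2) − (-3)(3) = 15
Σ = 20
Area = |Σ|/2 = 10.
Net area = 63 − 10 = 53.

53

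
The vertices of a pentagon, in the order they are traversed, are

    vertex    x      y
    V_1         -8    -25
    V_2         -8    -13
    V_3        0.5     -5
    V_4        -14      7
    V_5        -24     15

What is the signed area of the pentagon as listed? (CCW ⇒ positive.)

V_1→V_2: (-8)(-13) − (-8)(-25) = -96
V_2→V_3: (-8)(-5) − (0.5)(-13) = 46.5
V_3→V_4: (0.5)(7) − (-14)(-5) = -66.5
V_4→V_5: (-14)(15) − (-24)(7) = -42
V_5→V_1: (-24)(-25) − (-8)(15) = 720
Σ = 562
Signed area = Σ/2 = 281 (positive ⇒ counter-clockwise traversal).

281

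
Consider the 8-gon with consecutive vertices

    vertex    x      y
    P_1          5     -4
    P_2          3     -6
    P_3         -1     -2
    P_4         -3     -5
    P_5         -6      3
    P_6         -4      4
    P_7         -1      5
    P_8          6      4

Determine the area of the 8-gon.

88

Apply the surveyor's formula: 2A = Σ (x_i·y_{i+1} − x_{i+1}·y_i), indices taken mod 8.
Σ = (-18) + (-12) + (-1) + (-39) + (-12) + (-16) + (-34) + (-44) = -176
Area = |Σ|/2 = 88.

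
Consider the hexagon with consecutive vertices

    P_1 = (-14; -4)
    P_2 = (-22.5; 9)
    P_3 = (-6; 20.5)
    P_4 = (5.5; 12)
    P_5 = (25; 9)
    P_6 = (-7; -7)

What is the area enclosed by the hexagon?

620.25

Apply Gauss's area formula: 2A = Σ (x_i·y_{i+1} − x_{i+1}·y_i), indices taken mod 6.
Cross-terms: -216, -407.25, -184.75, -250.5, -112, -70  ⇒  Σ = -1240.5
Area = |Σ|/2 = 620.25.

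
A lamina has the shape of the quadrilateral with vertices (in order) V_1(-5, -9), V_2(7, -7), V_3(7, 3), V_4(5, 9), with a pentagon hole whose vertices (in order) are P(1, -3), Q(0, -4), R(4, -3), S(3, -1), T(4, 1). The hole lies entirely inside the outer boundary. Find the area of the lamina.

Outer boundary:
Apply the shoelace (surveyor's) formula: 2A = Σ (x_i·y_{i+1} − x_{i+1}·y_i), indices taken mod 4.
V_1→V_2: (-5)(-7) − (7)(-9) = 98
V_2→V_3: (7)(3) − (7)(-7) = 70
V_3→V_4: (7)(9) − (5)(3) = 48
V_4→V_1: (5)(-9) − (-5)(9) = 0
Σ = 216
Area = |Σ|/2 = 108.
Hole:
Cross-terms: -4, 16, 5, 7, -13  ⇒  Σ = 11
Area = |Σ|/2 = 5.5.
Net area = 108 − 5.5 = 102.5.

102.5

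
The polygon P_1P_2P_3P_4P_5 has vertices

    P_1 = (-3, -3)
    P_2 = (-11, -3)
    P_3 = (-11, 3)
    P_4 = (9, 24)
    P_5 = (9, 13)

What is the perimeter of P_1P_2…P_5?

|P_1P_2| = √((-8)² + (0)²) = √64 = 8
|P_2P_3| = √((0)² + (6)²) = √36 = 6
|P_3P_4| = √((20)² + (21)²) = √841 = 29
|P_4P_5| = √((0)² + (-11)²) = √121 = 11
|P_5P_1| = √((-12)² + (-16)²) = √400 = 20
Perimeter = 8 + 6 + 29 + 11 + 20 = 74.

74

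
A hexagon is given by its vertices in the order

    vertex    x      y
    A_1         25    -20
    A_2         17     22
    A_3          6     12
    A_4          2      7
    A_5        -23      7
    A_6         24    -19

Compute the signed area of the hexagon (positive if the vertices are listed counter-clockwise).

709.5

Σ = (890) + (72) + (18) + (175) + (269) + (-5) = 1419
Signed area = Σ/2 = 709.5 (positive ⇒ counter-clockwise traversal).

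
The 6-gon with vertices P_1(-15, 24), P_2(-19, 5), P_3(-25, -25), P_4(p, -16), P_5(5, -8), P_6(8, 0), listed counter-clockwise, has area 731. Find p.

The doubled signed area Σ (x_i y_{i+1} − x_{i+1} y_i) is linear in p.
With p=0 it equals 1717; the coefficient of p is 17 (from the two edges through P_4).
So 17·p + 1717 = 2·731 = 1462 ⇒ p = -15.

-15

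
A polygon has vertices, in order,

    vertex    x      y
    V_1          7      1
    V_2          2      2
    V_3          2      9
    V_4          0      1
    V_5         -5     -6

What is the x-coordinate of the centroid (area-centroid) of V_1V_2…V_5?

Apply the surveyor's formula. First the cross-terms c_i = x_i·y_{i+1} − x_{i+1}·y_i:
  12, 14, 2, 5, 37  ⇒  2A = 70, A = 35.
Then Σ (x_i + x_{i+1})·c_i = 217, so x̄ = 217 / (6·35) = 31/30.

31/30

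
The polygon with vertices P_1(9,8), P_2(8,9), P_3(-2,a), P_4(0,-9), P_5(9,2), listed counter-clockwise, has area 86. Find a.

Write out the shoelace sum; only the two edges meeting at P_3 involve a:
2·Area = [(8·a − (-2)·9) + ((-2)·(-9) − 0·a)] + 152
       = 8·a + 188 = 172
⇒ a = -2.

-2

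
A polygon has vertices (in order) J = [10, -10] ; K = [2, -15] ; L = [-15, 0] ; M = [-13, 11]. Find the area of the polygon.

Apply the shoelace (surveyor's) formula: 2A = Σ (x_i·y_{i+1} − x_{i+1}·y_i), indices taken mod 4.
Σ = (-130) + (-225) + (-165) + (20) = -500
Area = |Σ|/2 = 250.

250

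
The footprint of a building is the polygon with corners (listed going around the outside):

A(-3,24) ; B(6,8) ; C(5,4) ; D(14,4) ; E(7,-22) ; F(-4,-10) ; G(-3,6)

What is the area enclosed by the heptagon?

Apply the shoelace formula: 2A = Σ (x_i·y_{i+1} − x_{i+1}·y_i), indices taken mod 7.
Cross-terms: -168, -16, -36, -336, -158, -54, -54  ⇒  Σ = -822
Area = |Σ|/2 = 411.

411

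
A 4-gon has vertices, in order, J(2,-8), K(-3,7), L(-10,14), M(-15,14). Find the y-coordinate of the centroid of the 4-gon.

311/54

Apply the shoelace (surveyor's) formula. First the cross-terms c_i = x_i·y_{i+1} − x_{i+1}·y_i:
  -10, 28, 70, 92  ⇒  2A = 180, A = 90.
Then Σ (y_i + y_{i+1})·c_i = 3110, so ȳ = 3110 / (6·90) = 311/54.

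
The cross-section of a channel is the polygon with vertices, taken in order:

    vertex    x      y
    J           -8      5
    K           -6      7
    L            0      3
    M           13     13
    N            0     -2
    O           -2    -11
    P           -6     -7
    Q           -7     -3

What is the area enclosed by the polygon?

127.5

Apply the shoelace formula: 2A = Σ (x_i·y_{i+1} − x_{i+1}·y_i), indices taken mod 8.
Σ = (-26) + (-18) + (-39) + (-26) + (-4) + (-52) + (-31) + (-59) = -255
Area = |Σ|/2 = 127.5.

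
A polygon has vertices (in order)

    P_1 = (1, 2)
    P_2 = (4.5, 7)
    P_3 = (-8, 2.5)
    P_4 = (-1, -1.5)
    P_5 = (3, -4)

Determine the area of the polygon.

49.125

Apply the shoelace (surveyor's) formula: 2A = Σ (x_i·y_{i+1} − x_{i+1}·y_i), indices taken mod 5.
Σ = (-2) + (67.25) + (14.5) + (8.5) + (10) = 98.25
Area = |Σ|/2 = 49.125.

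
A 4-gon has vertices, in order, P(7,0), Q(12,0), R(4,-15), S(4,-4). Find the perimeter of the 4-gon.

38

|PQ| = √((5)² + (0)²) = √25 = 5
|QR| = √((-8)² + (-15)²) = √289 = 17
|RS| = √((0)² + (11)²) = √121 = 11
|SP| = √((3)² + (4)²) = √25 = 5
Perimeter = 5 + 17 + 11 + 5 = 38.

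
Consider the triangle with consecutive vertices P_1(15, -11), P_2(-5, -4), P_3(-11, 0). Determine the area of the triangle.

19

Apply Gauss's area formula: 2A = Σ (x_i·y_{i+1} − x_{i+1}·y_i), indices taken mod 3.
P_1→P_2: (15)(-4) − (-5)(-11) = -115
P_2→P_3: (-5)(0) − (-11)(-4) = -44
P_3→P_1: (-11)(-11) − (15)(0) = 121
Σ = -38
Area = |Σ|/2 = 19.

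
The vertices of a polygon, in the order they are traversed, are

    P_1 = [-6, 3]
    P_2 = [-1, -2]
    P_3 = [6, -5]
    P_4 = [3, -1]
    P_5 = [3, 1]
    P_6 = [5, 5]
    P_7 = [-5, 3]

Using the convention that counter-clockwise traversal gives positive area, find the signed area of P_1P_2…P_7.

Cross-terms: 15, 17, 9, 6, 10, 40, 3  ⇒  Σ = 100
Signed area = Σ/2 = 50 (positive ⇒ counter-clockwise traversal).

50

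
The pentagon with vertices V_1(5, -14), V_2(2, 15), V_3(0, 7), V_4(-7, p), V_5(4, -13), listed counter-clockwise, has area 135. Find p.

-1

Write out the shoelace sum; only the two edges meeting at V_4 involve p:
2·Area = [(0·p − (-7)·7) + ((-7)·(-13) − 4·p)] + 126
       = -4·p + 266 = 270
⇒ p = -1.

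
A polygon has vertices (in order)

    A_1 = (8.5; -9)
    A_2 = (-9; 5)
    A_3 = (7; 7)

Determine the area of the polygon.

Apply the shoelace formula: 2A = Σ (x_i·y_{i+1} − x_{i+1}·y_i), indices taken mod 3.
Σ = (-38.5) + (-98) + (-122.5) = -259
Area = |Σ|/2 = 129.5.

129.5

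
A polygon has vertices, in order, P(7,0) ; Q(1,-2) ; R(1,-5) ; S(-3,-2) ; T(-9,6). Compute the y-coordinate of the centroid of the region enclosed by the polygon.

Apply Gauss's area formula. First the cross-terms c_i = x_i·y_{i+1} − x_{i+1}·y_i:
  -14, -3, -17, -36, -42  ⇒  2A = -112, A = -56.
Then Σ (y_i + y_{i+1})·c_i = -228, so ȳ = -228 / (6·(-56)) = 19/28.

19/28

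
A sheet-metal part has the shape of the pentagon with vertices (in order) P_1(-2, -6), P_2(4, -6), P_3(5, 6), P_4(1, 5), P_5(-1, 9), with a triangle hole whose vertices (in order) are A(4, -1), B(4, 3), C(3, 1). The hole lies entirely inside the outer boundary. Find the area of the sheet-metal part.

Outer boundary:
Apply Gauss's area formula: 2A = Σ (x_i·y_{i+1} − x_{i+1}·y_i), indices taken mod 5.
Σ = (36) + (54) + (19) + (14) + (24) = 147
Area = |Σ|/2 = 73.5.
Hole:
Apply the shoelace (surveyor's) formula: 2A = Σ (x_i·y_{i+1} − x_{i+1}·y_i), indices taken mod 3.
Σ = (16) + (-5) + (-7) = 4
Area = |Σ|/2 = 2.
Net area = 73.5 − 2 = 71.5.

71.5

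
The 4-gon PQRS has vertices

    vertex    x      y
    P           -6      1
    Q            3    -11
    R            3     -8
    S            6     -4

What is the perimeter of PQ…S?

36

|PQ| = √((9)² + (-12)²) = √225 = 15
|QR| = √((0)² + (3)²) = √9 = 3
|RS| = √((3)² + (4)²) = √25 = 5
|SP| = √((-12)² + (5)²) = √169 = 13
Perimeter = 15 + 3 + 5 + 13 = 36.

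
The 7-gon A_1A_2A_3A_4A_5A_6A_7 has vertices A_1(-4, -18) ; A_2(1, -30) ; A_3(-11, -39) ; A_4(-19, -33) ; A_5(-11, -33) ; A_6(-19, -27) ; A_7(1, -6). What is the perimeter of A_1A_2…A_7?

98

|A_1A_2| = √((5)² + (-12)²) = √169 = 13
|A_2A_3| = √((-12)² + (-9)²) = √225 = 15
|A_3A_4| = √((-8)² + (6)²) = √100 = 10
|A_4A_5| = √((8)² + (0)²) = √64 = 8
|A_5A_6| = √((-8)² + (6)²) = √100 = 10
|A_6A_7| = √((20)² + (21)²) = √841 = 29
|A_7A_1| = √((-5)² + (-12)²) = √169 = 13
Perimeter = 13 + 15 + 10 + 8 + 10 + 29 + 13 = 98.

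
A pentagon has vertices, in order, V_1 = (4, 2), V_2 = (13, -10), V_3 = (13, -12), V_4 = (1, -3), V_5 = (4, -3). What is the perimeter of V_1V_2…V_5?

|V_1V_2| = √((9)² + (-12)²) = √225 = 15
|V_2V_3| = √((0)² + (-2)²) = √4 = 2
|V_3V_4| = √((-12)² + (9)²) = √225 = 15
|V_4V_5| = √((3)² + (0)²) = √9 = 3
|V_5V_1| = √((0)² + (5)²) = √25 = 5
Perimeter = 15 + 2 + 15 + 3 + 5 = 40.

40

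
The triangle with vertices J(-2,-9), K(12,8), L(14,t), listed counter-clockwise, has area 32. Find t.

Write out the shoelace sum; only the two edges meeting at L involve t:
2·Area = [(12·t − 14·8) + (14·(-9) − (-2)·t)] + 92
       = 14·t + -146 = 64
⇒ t = 15.

15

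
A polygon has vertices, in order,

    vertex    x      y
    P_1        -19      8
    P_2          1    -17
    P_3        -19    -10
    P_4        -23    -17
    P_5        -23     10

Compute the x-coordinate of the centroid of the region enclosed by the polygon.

Apply the shoelace formula. First the cross-terms c_i = x_i·y_{i+1} − x_{i+1}·y_i:
  315, -333, 93, -621, 6  ⇒  2A = -540, A = -270.
Then Σ (x_i + x_{i+1})·c_i = 24732, so x̄ = 24732 / (6·(-270)) = -229/15.

-229/15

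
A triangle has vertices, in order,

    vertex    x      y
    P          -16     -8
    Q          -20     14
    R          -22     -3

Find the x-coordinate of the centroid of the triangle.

Apply the shoelace (surveyor's) formula. First the cross-terms c_i = x_i·y_{i+1} − x_{i+1}·y_i:
  -384, 368, 128  ⇒  2A = 112, A = 56.
Then Σ (x_i + x_{i+1})·c_i = -6496, so x̄ = -6496 / (6·56) = -58/3.

-58/3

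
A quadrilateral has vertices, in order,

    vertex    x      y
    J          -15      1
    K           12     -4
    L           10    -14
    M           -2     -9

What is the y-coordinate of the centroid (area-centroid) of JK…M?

Apply the shoelace (surveyor's) formula. First the cross-terms c_i = x_i·y_{i+1} − x_{i+1}·y_i:
  48, -128, -118, -137  ⇒  2A = -335, A = -167.5.
Then Σ (y_i + y_{i+1})·c_i = 5970, so ȳ = 5970 / (6·(-167.5)) = -398/67.

-398/67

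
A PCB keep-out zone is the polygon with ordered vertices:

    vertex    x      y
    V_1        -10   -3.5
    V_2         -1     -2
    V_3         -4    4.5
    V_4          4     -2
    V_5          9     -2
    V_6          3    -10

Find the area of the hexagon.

Apply the surveyor's formula: 2A = Σ (x_i·y_{i+1} − x_{i+1}·y_i), indices taken mod 6.
Σ = (16.5) + (-12.5) + (-10) + (10) + (-84) + (-110.5) = -190.5
Area = |Σ|/2 = 95.25.

95.25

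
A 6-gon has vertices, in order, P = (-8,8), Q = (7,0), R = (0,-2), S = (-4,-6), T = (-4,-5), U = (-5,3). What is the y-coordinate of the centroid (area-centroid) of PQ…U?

Apply Gauss's area formula. First the cross-terms c_i = x_i·y_{i+1} − x_{i+1}·y_i:
  -56, -14, -8, -4, -37, -16  ⇒  2A = -135, A = -67.5.
Then Σ (y_i + y_{i+1})·c_i = -414, so ȳ = -414 / (6·(-67.5)) = 46/45.

46/45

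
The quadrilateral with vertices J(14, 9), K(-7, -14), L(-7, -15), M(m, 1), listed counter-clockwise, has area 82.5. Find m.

Write out the shoelace sum; only the two edges meeting at M involve m:
2·Area = [((-7)·1 − m·(-15)) + (m·9 − 14·1)] + -126
       = 24·m + -147 = 165
⇒ m = 13.

13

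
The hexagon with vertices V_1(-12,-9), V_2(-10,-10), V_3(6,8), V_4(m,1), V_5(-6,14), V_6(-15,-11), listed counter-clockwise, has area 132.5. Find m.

-6

The doubled signed area Σ (x_i y_{i+1} − x_{i+1} y_i) is linear in m.
With m=0 it equals 301; the coefficient of m is 6 (from the two edges through V_4).
So 6·m + 301 = 2·132.5 = 265 ⇒ m = -6.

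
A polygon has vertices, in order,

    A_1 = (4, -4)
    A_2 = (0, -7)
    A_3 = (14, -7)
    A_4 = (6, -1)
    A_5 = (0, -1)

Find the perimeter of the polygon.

40

|A_1A_2| = √((-4)² + (-3)²) = √25 = 5
|A_2A_3| = √((14)² + (0)²) = √196 = 14
|A_3A_4| = √((-8)² + (6)²) = √100 = 10
|A_4A_5| = √((-6)² + (0)²) = √36 = 6
|A_5A_1| = √((4)² + (-3)²) = √25 = 5
Perimeter = 5 + 14 + 10 + 6 + 5 = 40.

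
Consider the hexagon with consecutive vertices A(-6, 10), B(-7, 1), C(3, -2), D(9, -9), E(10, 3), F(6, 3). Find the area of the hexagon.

136.5

Apply Gauss's area formula: 2A = Σ (x_i·y_{i+1} − x_{i+1}·y_i), indices taken mod 6.
Cross-terms: 64, 11, -9, 117, 12, 78  ⇒  Σ = 273
Area = |Σ|/2 = 136.5.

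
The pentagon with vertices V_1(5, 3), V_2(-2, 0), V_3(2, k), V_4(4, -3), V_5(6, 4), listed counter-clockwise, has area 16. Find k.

0

The doubled signed area Σ (x_i y_{i+1} − x_{i+1} y_i) is linear in k.
With k=0 it equals 32; the coefficient of k is -6 (from the two edges through V_3).
So -6·k + 32 = 2·16 = 32 ⇒ k = 0.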